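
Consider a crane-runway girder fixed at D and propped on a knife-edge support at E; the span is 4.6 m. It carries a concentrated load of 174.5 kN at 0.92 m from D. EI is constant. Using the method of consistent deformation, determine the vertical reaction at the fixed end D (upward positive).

Take the reaction at E as the redundant and release it; the primary structure is a cantilever fixed at D.
Downward deflection at the released point E due to the loads:
  point load 174.5 at a = 0.92: Pa²(3L − a)/(6EI) = 317.1/EI
Flexibility coefficient — unit upward force at E: δ_{EE} = L³/(3EI) = 32.45/EI.
Compatibility at E: δ_0 − R_E·δ_{EE} = 0, so R_E = 317.1/32.45 = 9.772 kN.
Vertical equilibrium: R_D = ΣP − R_E = 174.5 − 9.772 = 164.7 kN.

R_D = 164.7 kN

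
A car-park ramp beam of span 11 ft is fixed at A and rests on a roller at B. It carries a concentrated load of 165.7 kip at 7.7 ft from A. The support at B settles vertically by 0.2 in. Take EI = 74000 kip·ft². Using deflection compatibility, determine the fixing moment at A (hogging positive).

Take the reaction at B as the redundant and release it; the primary structure is a cantilever fixed at A.
Deflection at B on the released cantilever, summing each load's contribution:
  point load 165.7 at a = 7.7: Pa²(3L − a)/(6EI) = 41426/EI
Tip deflection under a unit load at B: L³/(3EI) = 443.7/EI.
With EI = 74000 kip·ft²: δ_0 = 0.55981 ft and δ_{BB} = 0.005995 ft/kip.
Compatibility — the beam at B must follow the support down by 0.01667 ft: δ_0 − R_B·δ_{BB} = 0.01667, so R_B = (0.55981 − 0.01667)/0.005995 = 90.59 kip.
Moment equilibrium about A: M_A = Σ(load moments about A) − R_B·L = 1276 − 90.59×11 = 279.4 kip·ft.

M_A = 279.4 kip·ft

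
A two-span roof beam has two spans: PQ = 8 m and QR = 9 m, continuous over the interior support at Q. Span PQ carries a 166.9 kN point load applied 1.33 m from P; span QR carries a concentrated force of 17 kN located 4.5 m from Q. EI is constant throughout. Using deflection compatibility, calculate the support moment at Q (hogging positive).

M_Q = 65.97 kN·m

Insert a hinge at Q; M_Q is the redundant, and each span becomes simply supported.
End slopes at the hinge Q, treating each span as simply supported:
  span PQ: point load 166.9 at a = 1.33: Pab(L + a)/(6LEI) = 287.8/EI
  span QR: point load 17 at a = 4.5: Pab(L + b)/(6LEI) = 86.06/EI
  relative rotation θ_0 = (287.8 + 86.06)/EI = 373.9/EI
A unit hogging moment at Q produces rotation L₁/(3EI) + L₂/(3EI) = 5.667/EI.
Slope continuity at Q: θ_0 = M_Q·5.667/EI, so M_Q = 373.9/5.667 = 65.97 kN·m (hogging).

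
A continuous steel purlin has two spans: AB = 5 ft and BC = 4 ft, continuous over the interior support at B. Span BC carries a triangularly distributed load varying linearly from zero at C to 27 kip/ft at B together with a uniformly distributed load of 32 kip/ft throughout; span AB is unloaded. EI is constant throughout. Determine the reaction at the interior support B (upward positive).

Release continuity at B by inserting a hinge; the redundant is the internal moment M_B. The primary structure is two simply-supported spans AB and BC.
Rotations at B on the released spans (each span's end-slope, ×1/EI):
  span BC: triangular load, peak 27: w₀L³/(45EI) = 38.4/EI
  span BC: UDL 32: wL³/(24EI) = 85.33/EI
  relative rotation θ_0 = (0 + 123.7)/EI = 123.7/EI
A unit hogging moment at B produces rotation L₁/(3EI) + L₂/(3EI) = 3/EI.
Compatibility: M_B·(L₁+L₂)/(3EI) = θ_0, giving M_B = 41.24 kip·ft (hogging).
Span AB, ΣM about A with M_B applied at B: R_B^{AB}·5 = 0 + 41.24, so R_B^{AB} = 8.249 kip and R_A = 0 − 8.249 = -8.249 kip.
Span BC, ΣM about C: R_B^{BC}·4 = 400 + 41.24, so R_B^{BC} = 110.3 kip and R_C = 182 − 110.3 = 71.69 kip.
R_B = 8.249 + 110.3 = 118.6 kip.

R_B = 118.6 kip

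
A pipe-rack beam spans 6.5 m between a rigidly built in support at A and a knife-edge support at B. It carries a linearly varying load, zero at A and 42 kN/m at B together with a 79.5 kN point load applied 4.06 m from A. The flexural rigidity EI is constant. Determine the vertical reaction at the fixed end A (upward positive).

R_A = 104.1 kN

Release the roller at B. Primary structure: cantilever fixed at A.
Free-end deflection of the primary structure under the applied loading (downward +):
  triangular load, peak 42 at the free end: 11w₀L⁴/(120EI) = 6872/EI
  point load 79.5 at a = 4.06: Pa²(3L − a)/(6EI) = 3372/EI
  δ_0 = 10245/EI
Flexibility coefficient — unit upward force at B: δ_{BB} = L³/(3EI) = 91.54/EI.
The prop prevents deflection at B: R_B = δ_0/δ_{BB} = 10245/91.54 = 111.9 kN.
Vertical equilibrium: R_A = ΣP − R_B = 216 − 111.9 = 104.1 kN.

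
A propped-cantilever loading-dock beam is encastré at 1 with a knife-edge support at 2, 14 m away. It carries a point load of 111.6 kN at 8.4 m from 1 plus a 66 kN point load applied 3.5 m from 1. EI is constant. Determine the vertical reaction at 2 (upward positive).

R_2 = 53.88 kN

Remove the prop at 2; the released (primary) structure is a cantilever built in at 1.
Downward deflection at the released point 2 due to the loads:
  point load 111.6 at a = 8.4: Pa²(3L − a)/(6EI) = 44097/EI
  point load 66 at a = 3.5: Pa²(3L − a)/(6EI) = 5188/EI
  δ_0 = 49285/EI
Flexibility coefficient — unit upward force at 2: δ_{22} = L³/(3EI) = 914.7/EI.
The prop prevents deflection at 2: R_2 = δ_0/δ_{22} = 49285/914.7 = 53.88 kN.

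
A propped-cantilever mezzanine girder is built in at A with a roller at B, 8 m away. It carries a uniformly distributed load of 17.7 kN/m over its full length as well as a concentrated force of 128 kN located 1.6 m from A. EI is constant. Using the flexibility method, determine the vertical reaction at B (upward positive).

Release the roller at B. Primary structure: cantilever fixed at A.
Primary-structure tip deflection at B by superposition:
  UDL 17.7: wL⁴/(8EI) = 9062/EI
  point load 128 at a = 1.6: Pa²(3L − a)/(6EI) = 1223/EI
  δ_0 = 10286/EI
Flexibility coefficient — unit upward force at B: δ_{BB} = L³/(3EI) = 170.7/EI.
Compatibility at B: δ_0 − R_B·δ_{BB} = 0, so R_B = 10286/170.7 = 60.27 kN.

R_B = 60.27 kN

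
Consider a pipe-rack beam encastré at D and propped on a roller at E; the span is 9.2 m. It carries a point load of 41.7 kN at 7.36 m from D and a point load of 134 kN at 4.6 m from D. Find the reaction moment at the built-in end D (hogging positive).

Take the reaction at E as the redundant and release it; the primary structure is a cantilever fixed at D.
Free-end deflection of the primary structure under the applied loading (downward +):
  point load 41.7 at a = 7.36: Pa²(3L − a)/(6EI) = 7620/EI
  point load 134 at a = 4.6: Pa²(3L − a)/(6EI) = 10869/EI
  δ_0 = 18489/EI
Tip deflection under a unit load at E: L³/(3EI) = 259.6/EI.
The prop prevents deflection at E: R_E = δ_0/δ_{EE} = 18489/259.6 = 71.23 kN.
Moment equilibrium about D: M_D = Σ(load moments about D) − R_E·L = 923.3 − 71.23×9.2 = 268 kN·m.

M_D = 268 kN·m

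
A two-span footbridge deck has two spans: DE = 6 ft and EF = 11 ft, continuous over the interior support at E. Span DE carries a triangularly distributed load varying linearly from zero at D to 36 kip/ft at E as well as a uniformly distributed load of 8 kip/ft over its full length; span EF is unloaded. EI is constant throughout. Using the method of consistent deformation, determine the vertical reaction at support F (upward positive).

Take M_E as the redundant. Released structure: two simple spans DE and EF with a hinge at E.
Discontinuity in slope at E on the released structure — sum the simple-span end rotations:
  span DE: triangular load, peak 36: w₀L³/(45EI) = 172.8/EI
  span DE: UDL 8: wL³/(24EI) = 72/EI
  relative rotation θ_0 = (244.8 + 0)/EI = 244.8/EI
A unit hogging moment at E produces rotation L₁/(3EI) + L₂/(3EI) = 5.667/EI.
Slope continuity at E: θ_0 = M_E·5.667/EI, so M_E = 244.8/5.667 = 43.2 kip·ft (hogging).
Span EF, ΣM about F: R_E^{EF}·11 = 0 + 43.2, so R_E^{EF} = 3.927 kip and R_F = 0 − 3.927 = -3.927 kip.

R_F = -3.927 kip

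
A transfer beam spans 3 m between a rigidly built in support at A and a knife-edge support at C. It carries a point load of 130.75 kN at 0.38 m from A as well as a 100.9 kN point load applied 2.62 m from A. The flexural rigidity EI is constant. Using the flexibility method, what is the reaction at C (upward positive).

Take the reaction at C as the redundant and release it; the primary structure is a cantilever fixed at A.
Deflection at C on the released cantilever, summing each load's contribution:
  point load 130.75 at a = 0.38: Pa²(3L − a)/(6EI) = 27.12/EI
  point load 100.9 at a = 2.62: Pa²(3L − a)/(6EI) = 736.5/EI
  δ_0 = 763.6/EI
Tip deflection under a unit load at C: L³/(3EI) = 9/EI.
The prop prevents deflection at C: R_C = δ_0/δ_{CC} = 763.6/9 = 84.85 kN.

R_C = 84.85 kN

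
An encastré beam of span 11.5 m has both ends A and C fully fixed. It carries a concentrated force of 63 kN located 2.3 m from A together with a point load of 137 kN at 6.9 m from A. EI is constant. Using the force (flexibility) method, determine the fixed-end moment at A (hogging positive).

M_A = 244 kN·m

Take the two fixed-end moments M_A, M_C as redundants; the released structure is the simple span AC.
Simple-span end rotations at A and C under the given loads:
  at A: point load 63 at a = 2.3: Pab(L + b)/(6LEI) = 399.9/EI
  at C: point load 63 at a = 2.3: Pab(L + a)/(6LEI) = 266.6/EI
  at A: point load 137 at a = 6.9: Pab(L + b)/(6LEI) = 1015/EI
  at C: point load 137 at a = 6.9: Pab(L + a)/(6LEI) = 1160/EI
  θ_A0 = 1415/EI,  θ_C0 = 1426/EI
Flexibility coefficients: a unit moment at one end gives L/(3EI) there and L/(6EI) at the far end, so f₁₁ = f₂₂ = 3.833/EI and f₁₂ = f₂₁ = 1.917/EI.
Compatibility — zero rotation at each built-in end:
  3.833 M_A + 1.917 M_C = 1415
  1.917 M_A + 3.833 M_C = 1426
Solving the pair gives M_A = 244 kN·m and M_C = 250.1 kN·m (hogging).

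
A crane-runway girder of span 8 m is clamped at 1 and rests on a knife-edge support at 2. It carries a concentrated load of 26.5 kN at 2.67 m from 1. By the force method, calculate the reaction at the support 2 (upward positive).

Choose R_2 as the redundant. The primary structure is the cantilever fixed at 1.
Primary-structure tip deflection at 2 by superposition:
  point load 26.5 at a = 2.67: Pa²(3L − a)/(6EI) = 671.6/EI
Tip deflection under a unit load at 2: L³/(3EI) = 170.7/EI.
Compatibility at 2: δ_0 − R_2·δ_{22} = 0, so R_2 = 671.6/170.7 = 3.935 kN.

R_2 = 3.935 kN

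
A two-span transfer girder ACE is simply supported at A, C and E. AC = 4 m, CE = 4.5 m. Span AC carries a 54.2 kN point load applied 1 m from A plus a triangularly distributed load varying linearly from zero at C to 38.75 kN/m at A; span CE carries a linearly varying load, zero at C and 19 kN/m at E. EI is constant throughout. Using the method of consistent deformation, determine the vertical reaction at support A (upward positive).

R_A = 82.1 kN

Release continuity at C by inserting a hinge; the redundant is the internal moment M_C. The primary structure is two simply-supported spans AC and CE.
Discontinuity in slope at C on the released structure — sum the simple-span end rotations:
  span AC: point load 54.2 at a = 1: Pab(L + a)/(6LEI) = 33.88/EI
  span AC: triangular load, peak 38.75: 7w₀L³/(360EI) = 48.22/EI
  span CE: triangular load, peak 19: 7w₀L³/(360EI) = 33.67/EI
  relative rotation θ_0 = (82.1 + 33.67)/EI = 115.8/EI
A unit hogging moment at C produces rotation L₁/(3EI) + L₂/(3EI) = 2.833/EI.
Compatibility: M_C·(L₁+L₂)/(3EI) = θ_0, giving M_C = 40.86 kN·m (hogging).
Span AC, ΣM about A with M_C applied at C: R_C^{AC}·4 = 157.5 + 40.86, so R_C^{AC} = 49.6 kN and R_A = 131.7 − 49.6 = 82.1 kN.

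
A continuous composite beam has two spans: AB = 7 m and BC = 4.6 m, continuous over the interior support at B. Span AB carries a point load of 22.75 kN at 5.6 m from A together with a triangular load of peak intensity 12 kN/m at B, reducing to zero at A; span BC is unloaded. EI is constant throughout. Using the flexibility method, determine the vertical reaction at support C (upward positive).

Take M_B as the redundant. Released structure: two simple spans AB and BC with a hinge at B.
Discontinuity in slope at B on the released structure — sum the simple-span end rotations:
  span AB: point load 22.75 at a = 5.6: Pab(L + a)/(6LEI) = 53.51/EI
  span AB: triangular load, peak 12: w₀L³/(45EI) = 91.47/EI
  relative rotation θ_0 = (145 + 0)/EI = 145/EI
A unit hogging moment at B produces rotation L₁/(3EI) + L₂/(3EI) = 3.867/EI.
Compatibility: M_B·(L₁+L₂)/(3EI) = θ_0, giving M_B = 37.49 kN·m (hogging).
Span BC, ΣM about C: R_B^{BC}·4.6 = 0 + 37.49, so R_B^{BC} = 8.151 kN and R_C = 0 − 8.151 = -8.151 kN.

R_C = -8.151 kN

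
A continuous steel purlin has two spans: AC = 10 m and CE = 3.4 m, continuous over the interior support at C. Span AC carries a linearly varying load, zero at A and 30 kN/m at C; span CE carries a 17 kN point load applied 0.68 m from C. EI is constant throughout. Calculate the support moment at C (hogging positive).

M_C = 151.4 kN·m

Release continuity at C by inserting a hinge; the redundant is the internal moment M_C. The primary structure is two simply-supported spans AC and CE.
Rotations at C on the released spans (each span's end-slope, ×1/EI):
  span AC: triangular load, peak 30: w₀L³/(45EI) = 666.7/EI
  span CE: point load 17 at a = 0.68: Pab(L + b)/(6LEI) = 9.433/EI
  relative rotation θ_0 = (666.7 + 9.433)/EI = 676.1/EI
A unit hogging moment at C produces rotation L₁/(3EI) + L₂/(3EI) = 4.467/EI.
Slope continuity at C: θ_0 = M_C·4.467/EI, so M_C = 676.1/4.467 = 151.4 kN·m (hogging).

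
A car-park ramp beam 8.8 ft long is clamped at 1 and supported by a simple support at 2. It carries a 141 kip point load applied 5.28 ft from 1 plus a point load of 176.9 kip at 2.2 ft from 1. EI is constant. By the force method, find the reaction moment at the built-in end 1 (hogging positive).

M_1 = 463.9 kip·ft

Take the reaction at 2 as the redundant and release it; the primary structure is a cantilever fixed at 1.
Downward deflection at the released point 2 due to the loads:
  point load 141 at a = 5.28: Pa²(3L − a)/(6EI) = 13837/EI
  point load 176.9 at a = 2.2: Pa²(3L − a)/(6EI) = 3453/EI
  δ_0 = 17290/EI
Tip deflection under a unit load at 2: L³/(3EI) = 227.2/EI.
The prop prevents deflection at 2: R_2 = δ_0/δ_{22} = 17290/227.2 = 76.11 kip.
Moment equilibrium about 1: M_1 = Σ(load moments about 1) − R_2·L = 1134 − 76.11×8.8 = 463.9 kip·ft.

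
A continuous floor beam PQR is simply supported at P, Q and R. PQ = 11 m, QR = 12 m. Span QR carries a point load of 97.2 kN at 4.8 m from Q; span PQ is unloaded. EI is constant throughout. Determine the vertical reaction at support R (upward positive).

Take M_Q as the redundant. Released structure: two simple spans PQ and QR with a hinge at Q.
End slopes at the hinge Q, treating each span as simply supported:
  span QR: point load 97.2 at a = 4.8: Pab(L + b)/(6LEI) = 895.8/EI
  relative rotation θ_0 = (0 + 895.8)/EI = 895.8/EI
A unit hogging moment at Q produces rotation L₁/(3EI) + L₂/(3EI) = 7.667/EI.
Slope continuity at Q: θ_0 = M_Q·7.667/EI, so M_Q = 895.8/7.667 = 116.8 kN·m (hogging).
Span QR, ΣM about R: R_Q^{QR}·12 = 699.8 + 116.8, so R_Q^{QR} = 68.06 kN and R_R = 97.2 − 68.06 = 29.14 kN.

R_R = 29.14 kN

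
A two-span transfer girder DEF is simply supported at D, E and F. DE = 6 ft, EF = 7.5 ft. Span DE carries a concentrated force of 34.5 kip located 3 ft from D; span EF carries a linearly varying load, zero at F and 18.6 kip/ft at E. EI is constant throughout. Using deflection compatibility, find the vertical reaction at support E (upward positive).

R_E = 80.55 kip

Release continuity at E by inserting a hinge; the redundant is the internal moment M_E. The primary structure is two simply-supported spans DE and EF.
Rotations at E on the released spans (each span's end-slope, ×1/EI):
  span DE: point load 34.5 at a = 3: Pab(L + a)/(6LEI) = 77.62/EI
  span EF: triangular load, peak 18.6: w₀L³/(45EI) = 174.4/EI
  relative rotation θ_0 = (77.62 + 174.4)/EI = 252/EI
A unit hogging moment at E produces rotation L₁/(3EI) + L₂/(3EI) = 4.5/EI.
Slope continuity at E: θ_0 = M_E·4.5/EI, so M_E = 252/4.5 = 56 kip·ft (hogging).
Span DE, ΣM about D with M_E applied at E: R_E^{DE}·6 = 103.5 + 56, so R_E^{DE} = 26.58 kip and R_D = 34.5 − 26.58 = 7.917 kip.
Span EF, ΣM about F: R_E^{EF}·7.5 = 348.8 + 56, so R_E^{EF} = 53.97 kip and R_F = 69.75 − 53.97 = 15.78 kip.
R_E = 26.58 + 53.97 = 80.55 kip.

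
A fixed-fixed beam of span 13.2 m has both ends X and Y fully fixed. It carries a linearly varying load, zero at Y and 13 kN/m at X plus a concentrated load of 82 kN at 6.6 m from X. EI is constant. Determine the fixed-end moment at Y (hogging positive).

Release both end moments; the primary structure is a simply-supported span XY with redundants M_X and M_Y.
End rotations of the released simple span under the applied load (×1/EI):
  at X: triangular load, peak 13: w₀L³/(45EI) = 664.4/EI
  at Y: triangular load, peak 13: 7w₀L³/(360EI) = 581.4/EI
  at X: point load 82 at a = 6.6: Pab(L + b)/(6LEI) = 893/EI
  at Y: point load 82 at a = 6.6: Pab(L + a)/(6LEI) = 893/EI
  θ_X0 = 1557/EI,  θ_Y0 = 1474/EI
Flexibility coefficients: a unit moment at one end gives L/(3EI) there and L/(6EI) at the far end, so f₁₁ = f₂₂ = 4.4/EI and f₁₂ = f₂₁ = 2.2/EI.
Compatibility — zero rotation at each built-in end:
  4.4 M_X + 2.2 M_Y = 1557
  2.2 M_X + 4.4 M_Y = 1474
Solving the pair gives M_X = 248.6 kN·m and M_Y = 210.8 kN·m (hogging).

M_Y = 210.8 kN·m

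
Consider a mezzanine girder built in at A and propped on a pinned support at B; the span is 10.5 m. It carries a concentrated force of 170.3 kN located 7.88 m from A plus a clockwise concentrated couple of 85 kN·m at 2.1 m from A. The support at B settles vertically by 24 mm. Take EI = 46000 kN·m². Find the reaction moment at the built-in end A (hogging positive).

Take the reaction at B as the redundant and release it; the primary structure is a cantilever fixed at A.
Free-end deflection of the primary structure under the applied loading (downward +):
  point load 170.3 at a = 7.88: Pa²(3L − a)/(6EI) = 41629/EI
  clockwise couple 85 at a = 2.1: M₀a(2L − a)/(2EI) = 1687/EI
  δ_0 = 43316/EI
Flexibility coefficient — unit upward force at B: δ_{BB} = L³/(3EI) = 385.9/EI.
With EI = 46000 kN·m²: δ_0 = 0.94165 m and δ_{BB} = 0.008389 m/kN.
Compatibility — the beam at B must follow the support down by 0.024 m: δ_0 − R_B·δ_{BB} = 0.024, so R_B = (0.94165 − 0.024)/0.008389 = 109.4 kN.
Moment equilibrium about A: M_A = Σ(load moments about A) − R_B·L = 1427 − 109.4×10.5 = 278.3 kN·m.

M_A = 278.3 kN·m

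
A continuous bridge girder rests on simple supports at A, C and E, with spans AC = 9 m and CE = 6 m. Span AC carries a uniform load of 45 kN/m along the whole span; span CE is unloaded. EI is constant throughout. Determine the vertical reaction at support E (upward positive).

Take M_C as the redundant. Released structure: two simple spans AC and CE with a hinge at C.
Discontinuity in slope at C on the released structure — sum the simple-span end rotations:
  span AC: UDL 45: wL³/(24EI) = 1367/EI
  relative rotation θ_0 = (1367 + 0)/EI = 1367/EI
A unit hogging moment at C produces rotation L₁/(3EI) + L₂/(3EI) = 5/EI.
Slope continuity at C: θ_0 = M_C·5/EI, so M_C = 1367/5 = 273.4 kN·m (hogging).
Span CE, ΣM about E: R_C^{CE}·6 = 0 + 273.4, so R_C^{CE} = 45.56 kN and R_E = 0 − 45.56 = -45.56 kN.

R_E = -45.56 kN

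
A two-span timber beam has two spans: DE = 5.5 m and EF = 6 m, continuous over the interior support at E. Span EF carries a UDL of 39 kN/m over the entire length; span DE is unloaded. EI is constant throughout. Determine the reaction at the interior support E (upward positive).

R_E = 148.9 kN

Insert a hinge at E; M_E is the redundant, and each span becomes simply supported.
Discontinuity in slope at E on the released structure — sum the simple-span end rotations:
  span EF: UDL 39: wL³/(24EI) = 351/EI
  relative rotation θ_0 = (0 + 351)/EI = 351/EI
A unit hogging moment at E produces rotation L₁/(3EI) + L₂/(3EI) = 3.833/EI.
Slope continuity at E: θ_0 = M_E·3.833/EI, so M_E = 351/3.833 = 91.57 kN·m (hogging).
Span DE, ΣM about D with M_E applied at E: R_E^{DE}·5.5 = 0 + 91.57, so R_E^{DE} = 16.65 kN and R_D = 0 − 16.65 = -16.65 kN.
Span EF, ΣM about F: R_E^{EF}·6 = 702 + 91.57, so R_E^{EF} = 132.3 kN and R_F = 234 − 132.3 = 101.7 kN.
R_E = 16.65 + 132.3 = 148.9 kN.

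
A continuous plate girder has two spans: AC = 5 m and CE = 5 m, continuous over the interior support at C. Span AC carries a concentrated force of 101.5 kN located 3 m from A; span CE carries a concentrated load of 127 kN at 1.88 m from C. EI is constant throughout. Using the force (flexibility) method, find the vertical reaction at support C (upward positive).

Release continuity at C by inserting a hinge; the redundant is the internal moment M_C. The primary structure is two simply-supported spans AC and CE.
End slopes at the hinge C, treating each span as simply supported:
  span AC: point load 101.5 at a = 3: Pab(L + a)/(6LEI) = 162.4/EI
  span CE: point load 127 at a = 1.88: Pab(L + b)/(6LEI) = 201.6/EI
  relative rotation θ_0 = (162.4 + 201.6)/EI = 364/EI
A unit hogging moment at C produces rotation L₁/(3EI) + L₂/(3EI) = 3.333/EI.
Compatibility: M_C·(L₁+L₂)/(3EI) = θ_0, giving M_C = 109.2 kN·m (hogging).
Span AC, ΣM about A with M_C applied at C: R_C^{AC}·5 = 304.5 + 109.2, so R_C^{AC} = 82.74 kN and R_A = 101.5 − 82.74 = 18.76 kN.
Span CE, ΣM about E: R_C^{CE}·5 = 396.2 + 109.2, so R_C^{CE} = 101.1 kN and R_E = 127 − 101.1 = 25.91 kN.
R_C = 82.74 + 101.1 = 183.8 kN.

R_C = 183.8 kN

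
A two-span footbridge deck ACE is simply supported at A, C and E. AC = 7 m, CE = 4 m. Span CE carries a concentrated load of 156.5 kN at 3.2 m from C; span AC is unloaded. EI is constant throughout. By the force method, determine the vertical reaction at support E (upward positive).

R_E = 119.7 kN

Insert a hinge at C; M_C is the redundant, and each span becomes simply supported.
Rotations at C on the released spans (each span's end-slope, ×1/EI):
  span CE: point load 156.5 at a = 3.2: Pab(L + b)/(6LEI) = 80.13/EI
  relative rotation θ_0 = (0 + 80.13)/EI = 80.13/EI
A unit hogging moment at C produces rotation L₁/(3EI) + L₂/(3EI) = 3.667/EI.
Slope continuity at C: θ_0 = M_C·3.667/EI, so M_C = 80.13/3.667 = 21.85 kN·m (hogging).
Span CE, ΣM about E: R_C^{CE}·4 = 125.2 + 21.85, so R_C^{CE} = 36.76 kN and R_E = 156.5 − 36.76 = 119.7 kN.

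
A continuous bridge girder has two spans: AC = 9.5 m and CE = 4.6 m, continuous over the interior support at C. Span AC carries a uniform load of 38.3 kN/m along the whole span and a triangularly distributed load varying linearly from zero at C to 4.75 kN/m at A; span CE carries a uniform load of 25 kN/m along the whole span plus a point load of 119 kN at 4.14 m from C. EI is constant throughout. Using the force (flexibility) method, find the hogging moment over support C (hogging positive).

Release continuity at C by inserting a hinge; the redundant is the internal moment M_C. The primary structure is two simply-supported spans AC and CE.
End slopes at the hinge C, treating each span as simply supported:
  span AC: UDL 38.3: wL³/(24EI) = 1368/EI
  span AC: triangular load, peak 4.75: 7w₀L³/(360EI) = 79.19/EI
  span CE: UDL 25: wL³/(24EI) = 101.4/EI
  span CE: point load 119 at a = 4.14: Pab(L + b)/(6LEI) = 41.55/EI
  relative rotation θ_0 = (1447 + 142.9)/EI = 1590/EI
A unit hogging moment at C produces rotation L₁/(3EI) + L₂/(3EI) = 4.7/EI.
Slope continuity at C: θ_0 = M_C·4.7/EI, so M_C = 1590/4.7 = 338.4 kN·m (hogging).

M_C = 338.4 kN·m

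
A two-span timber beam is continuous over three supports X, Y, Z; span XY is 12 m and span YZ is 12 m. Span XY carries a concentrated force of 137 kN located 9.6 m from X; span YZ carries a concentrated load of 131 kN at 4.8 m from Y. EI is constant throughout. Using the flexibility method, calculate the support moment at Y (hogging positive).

Release continuity at Y by inserting a hinge; the redundant is the internal moment M_Y. The primary structure is two simply-supported spans XY and YZ.
End slopes at the hinge Y, treating each span as simply supported:
  span XY: point load 137 at a = 9.6: Pab(L + a)/(6LEI) = 946.9/EI
  span YZ: point load 131 at a = 4.8: Pab(L + b)/(6LEI) = 1207/EI
  relative rotation θ_0 = (946.9 + 1207)/EI = 2154/EI
A unit hogging moment at Y produces rotation L₁/(3EI) + L₂/(3EI) = 8/EI.
Slope continuity at Y: θ_0 = M_Y·8/EI, so M_Y = 2154/8 = 269.3 kN·m (hogging).

M_Y = 269.3 kN·m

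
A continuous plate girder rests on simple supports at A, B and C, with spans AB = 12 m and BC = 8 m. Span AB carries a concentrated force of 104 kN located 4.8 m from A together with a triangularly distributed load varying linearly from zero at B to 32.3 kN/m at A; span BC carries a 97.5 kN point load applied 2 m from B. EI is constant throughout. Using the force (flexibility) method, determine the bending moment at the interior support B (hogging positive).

M_B = 339.8 kN·m

Insert a hinge at B; M_B is the redundant, and each span becomes simply supported.
Discontinuity in slope at B on the released structure — sum the simple-span end rotations:
  span AB: point load 104 at a = 4.8: Pab(L + a)/(6LEI) = 838.7/EI
  span AB: triangular load, peak 32.3: 7w₀L³/(360EI) = 1085/EI
  span BC: point load 97.5 at a = 2: Pab(L + b)/(6LEI) = 341.2/EI
  relative rotation θ_0 = (1924 + 341.2)/EI = 2265/EI
A unit hogging moment at B produces rotation L₁/(3EI) + L₂/(3EI) = 6.667/EI.
Compatibility: M_B·(L₁+L₂)/(3EI) = θ_0, giving M_B = 339.8 kN·m (hogging).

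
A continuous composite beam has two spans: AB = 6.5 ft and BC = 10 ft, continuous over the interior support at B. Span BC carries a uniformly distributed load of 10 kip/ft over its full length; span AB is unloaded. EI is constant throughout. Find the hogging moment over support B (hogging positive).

M_B = 75.76 kip·ft

Release continuity at B by inserting a hinge; the redundant is the internal moment M_B. The primary structure is two simply-supported spans AB and BC.
End slopes at the hinge B, treating each span as simply supported:
  span BC: UDL 10: wL³/(24EI) = 416.7/EI
  relative rotation θ_0 = (0 + 416.7)/EI = 416.7/EI
A unit hogging moment at B produces rotation L₁/(3EI) + L₂/(3EI) = 5.5/EI.
Compatibility: M_B·(L₁+L₂)/(3EI) = θ_0, giving M_B = 75.76 kip·ft (hogging).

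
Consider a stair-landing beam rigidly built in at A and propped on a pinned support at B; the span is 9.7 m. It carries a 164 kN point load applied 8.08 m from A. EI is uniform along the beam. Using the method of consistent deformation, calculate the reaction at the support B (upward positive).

R_B = 123.3 kN

Remove the prop at B; the released (primary) structure is a cantilever built in at A.
Primary-structure tip deflection at B by superposition:
  point load 164 at a = 8.08: Pa²(3L − a)/(6EI) = 37510/EI
Flexibility coefficient — unit upward force at B: δ_{BB} = L³/(3EI) = 304.2/EI.
Compatibility at B: δ_0 − R_B·δ_{BB} = 0, so R_B = 37510/304.2 = 123.3 kN.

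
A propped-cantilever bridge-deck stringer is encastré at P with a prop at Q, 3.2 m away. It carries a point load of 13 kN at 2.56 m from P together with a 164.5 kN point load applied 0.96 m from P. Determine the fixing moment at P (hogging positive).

M_P = 97.96 kN·m

Remove the prop at Q; the released (primary) structure is a cantilever built in at P.
Deflection at Q on the released cantilever, summing each load's contribution:
  point load 13 at a = 2.56: Pa²(3L − a)/(6EI) = 99.96/EI
  point load 164.5 at a = 0.96: Pa²(3L − a)/(6EI) = 218.3/EI
  δ_0 = 318.3/EI
Flexibility coefficient — unit upward force at Q: δ_{QQ} = L³/(3EI) = 10.92/EI.
Compatibility at Q: δ_0 − R_Q·δ_{QQ} = 0, so R_Q = 318.3/10.92 = 29.14 kN.
Moment equilibrium about P: M_P = Σ(load moments about P) − R_Q·L = 191.2 − 29.14×3.2 = 97.96 kN·m.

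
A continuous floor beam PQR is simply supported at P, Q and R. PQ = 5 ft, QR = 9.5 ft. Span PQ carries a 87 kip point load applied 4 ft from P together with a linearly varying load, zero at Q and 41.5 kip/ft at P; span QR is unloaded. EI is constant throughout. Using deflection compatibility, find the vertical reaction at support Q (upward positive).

R_Q = 117.1 kip

Insert a hinge at Q; M_Q is the redundant, and each span becomes simply supported.
Rotations at Q on the released spans (each span's end-slope, ×1/EI):
  span PQ: point load 87 at a = 4: Pab(L + a)/(6LEI) = 104.4/EI
  span PQ: triangular load, peak 41.5: 7w₀L³/(360EI) = 100.9/EI
  relative rotation θ_0 = (205.3 + 0)/EI = 205.3/EI
A unit hogging moment at Q produces rotation L₁/(3EI) + L₂/(3EI) = 4.833/EI.
Slope continuity at Q: θ_0 = M_Q·4.833/EI, so M_Q = 205.3/4.833 = 42.47 kip·ft (hogging).
Span PQ, ΣM about P with M_Q applied at Q: R_Q^{PQ}·5 = 520.9 + 42.47, so R_Q^{PQ} = 112.7 kip and R_P = 190.8 − 112.7 = 78.07 kip.
Span QR, ΣM about R: R_Q^{QR}·9.5 = 0 + 42.47, so R_Q^{QR} = 4.47 kip and R_R = 0 − 4.47 = -4.47 kip.
R_Q = 112.7 + 4.47 = 117.1 kip.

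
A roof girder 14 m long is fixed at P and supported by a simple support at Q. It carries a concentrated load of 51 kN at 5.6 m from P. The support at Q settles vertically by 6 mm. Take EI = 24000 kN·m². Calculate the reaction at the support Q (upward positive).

R_Q = 10.45 kN

Take the reaction at Q as the redundant and release it; the primary structure is a cantilever fixed at P.
Downward deflection at the released point Q due to the loads:
  point load 51 at a = 5.6: Pa²(3L − a)/(6EI) = 9703/EI
Tip deflection under a unit load at Q: L³/(3EI) = 914.7/EI.
With EI = 24000 kN·m²: δ_0 = 0.40428 m and δ_{QQ} = 0.038111 m/kN.
Compatibility — the beam at Q must follow the support down by 0.006 m: δ_0 − R_Q·δ_{QQ} = 0.006, so R_Q = (0.40428 − 0.006)/0.038111 = 10.45 kN.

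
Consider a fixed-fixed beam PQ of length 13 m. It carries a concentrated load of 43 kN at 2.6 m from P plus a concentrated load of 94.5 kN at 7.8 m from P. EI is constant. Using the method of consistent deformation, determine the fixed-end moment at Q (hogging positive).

M_Q = 194.8 kN·m

Take the two fixed-end moments M_P, M_Q as redundants; the released structure is the simple span PQ.
On the primary (simply-supported) span, the end slopes from the loading are:
  at P: point load 43 at a = 2.6: Pab(L + b)/(6LEI) = 348.8/EI
  at Q: point load 43 at a = 2.6: Pab(L + a)/(6LEI) = 232.5/EI
  at P: point load 94.5 at a = 7.8: Pab(L + b)/(6LEI) = 894.3/EI
  at Q: point load 94.5 at a = 7.8: Pab(L + a)/(6LEI) = 1022/EI
  θ_P0 = 1243/EI,  θ_Q0 = 1255/EI
Flexibility coefficients: a unit moment at one end gives L/(3EI) there and L/(6EI) at the far end, so f₁₁ = f₂₂ = 4.333/EI and f₁₂ = f₂₁ = 2.167/EI.
Compatibility — zero rotation at each built-in end:
  4.333 M_P + 2.167 M_Q = 1243
  2.167 M_P + 4.333 M_Q = 1255
Solving the pair gives M_P = 189.5 kN·m and M_Q = 194.8 kN·m (hogging).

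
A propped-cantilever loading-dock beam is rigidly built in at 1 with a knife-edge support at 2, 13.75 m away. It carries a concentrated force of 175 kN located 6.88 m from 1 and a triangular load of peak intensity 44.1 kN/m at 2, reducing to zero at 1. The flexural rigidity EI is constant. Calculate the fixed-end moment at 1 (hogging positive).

M_1 = 937.4 kN·m

Choose R_2 as the redundant. The primary structure is the cantilever fixed at 1.
Downward deflection at the released point 2 due to the loads:
  point load 175 at a = 6.88: Pa²(3L − a)/(6EI) = 47451/EI
  triangular load, peak 44.1 at the free end: 11w₀L⁴/(120EI) = 144498/EI
  δ_0 = 191948/EI
Flexibility coefficient — unit upward force at 2: δ_{22} = L³/(3EI) = 866.5/EI.
The prop prevents deflection at 2: R_2 = δ_0/δ_{22} = 191948/866.5 = 221.5 kN.
Moment equilibrium about 1: M_1 = Σ(load moments about 1) − R_2·L = 3983 − 221.5×13.75 = 937.4 kN·m.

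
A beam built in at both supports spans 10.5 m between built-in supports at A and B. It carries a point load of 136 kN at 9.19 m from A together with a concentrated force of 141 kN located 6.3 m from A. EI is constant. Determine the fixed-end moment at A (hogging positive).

M_A = 161.6 kN·m

Take the two fixed-end moments M_A, M_B as redundants; the released structure is the simple span AB.
End rotations of the released simple span under the applied load (×1/EI):
  at A: point load 136 at a = 9.19: Pab(L + b)/(6LEI) = 306.9/EI
  at B: point load 136 at a = 9.19: Pab(L + a)/(6LEI) = 511.7/EI
  at A: point load 141 at a = 6.3: Pab(L + b)/(6LEI) = 870.5/EI
  at B: point load 141 at a = 6.3: Pab(L + a)/(6LEI) = 994.9/EI
  θ_A0 = 1177/EI,  θ_B0 = 1507/EI
Flexibility coefficients: a unit moment at one end gives L/(3EI) there and L/(6EI) at the far end, so f₁₁ = f₂₂ = 3.5/EI and f₁₂ = f₂₁ = 1.75/EI.
Compatibility — zero rotation at each built-in end:
  3.5 M_A + 1.75 M_B = 1177
  1.75 M_A + 3.5 M_B = 1507
Solving the pair gives M_A = 161.6 kN·m and M_B = 349.7 kN·m (hogging).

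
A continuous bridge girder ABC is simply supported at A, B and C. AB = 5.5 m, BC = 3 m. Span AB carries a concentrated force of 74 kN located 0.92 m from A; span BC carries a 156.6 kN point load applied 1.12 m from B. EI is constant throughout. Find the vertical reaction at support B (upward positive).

R_B = 137.8 kN

Release continuity at B by inserting a hinge; the redundant is the internal moment M_B. The primary structure is two simply-supported spans AB and BC.
Discontinuity in slope at B on the released structure — sum the simple-span end rotations:
  span AB: point load 74 at a = 0.92: Pab(L + a)/(6LEI) = 60.66/EI
  span BC: point load 156.6 at a = 1.12: Pab(L + b)/(6LEI) = 89.4/EI
  relative rotation θ_0 = (60.66 + 89.4)/EI = 150.1/EI
A unit hogging moment at B produces rotation L₁/(3EI) + L₂/(3EI) = 2.833/EI.
Slope continuity at B: θ_0 = M_B·2.833/EI, so M_B = 150.1/2.833 = 52.96 kN·m (hogging).
Span AB, ΣM about A with M_B applied at B: R_B^{AB}·5.5 = 68.08 + 52.96, so R_B^{AB} = 22.01 kN and R_A = 74 − 22.01 = 51.99 kN.
Span BC, ΣM about C: R_B^{BC}·3 = 294.4 + 52.96, so R_B^{BC} = 115.8 kN and R_C = 156.6 − 115.8 = 40.81 kN.
R_B = 22.01 + 115.8 = 137.8 kN.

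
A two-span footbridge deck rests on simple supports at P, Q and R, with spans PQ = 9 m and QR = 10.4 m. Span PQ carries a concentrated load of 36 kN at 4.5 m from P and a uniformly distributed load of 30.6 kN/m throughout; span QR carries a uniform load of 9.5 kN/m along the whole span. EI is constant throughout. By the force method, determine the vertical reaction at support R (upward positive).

Release continuity at Q by inserting a hinge; the redundant is the internal moment M_Q. The primary structure is two simply-supported spans PQ and QR.
Discontinuity in slope at Q on the released structure — sum the simple-span end rotations:
  span PQ: point load 36 at a = 4.5: Pab(L + a)/(6LEI) = 182.2/EI
  span PQ: UDL 30.6: wL³/(24EI) = 929.5/EI
  span QR: UDL 9.5: wL³/(24EI) = 445.3/EI
  relative rotation θ_0 = (1112 + 445.3)/EI = 1557/EI
A unit hogging moment at Q produces rotation L₁/(3EI) + L₂/(3EI) = 6.467/EI.
Slope continuity at Q: θ_0 = M_Q·6.467/EI, so M_Q = 1557/6.467 = 240.8 kN·m (hogging).
Span QR, ΣM about R: R_Q^{QR}·10.4 = 513.8 + 240.8, so R_Q^{QR} = 72.55 kN and R_R = 98.8 − 72.55 = 26.25 kN.

R_R = 26.25 kN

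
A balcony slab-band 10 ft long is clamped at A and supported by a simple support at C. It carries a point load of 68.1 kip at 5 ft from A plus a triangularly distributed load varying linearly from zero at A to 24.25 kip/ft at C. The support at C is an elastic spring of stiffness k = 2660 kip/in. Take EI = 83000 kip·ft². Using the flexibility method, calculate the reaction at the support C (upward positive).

Take the reaction at C as the redundant and release it; the primary structure is a cantilever fixed at A.
Deflection at C on the released cantilever, summing each load's contribution:
  point load 68.1 at a = 5: Pa²(3L − a)/(6EI) = 7094/EI
  triangular load, peak 24.25 at the free end: 11w₀L⁴/(120EI) = 22229/EI
  δ_0 = 29323/EI
Tip deflection under a unit load at C: L³/(3EI) = 333.3/EI.
With EI = 83000 kip·ft²: δ_0 = 0.35329 ft and δ_{CC} = 0.004016 ft/kip.
Compatibility — the spring shortens by R_C/k under the reaction it provides: δ_0 − R_C·δ_{CC} = R_C/k. With 1/k = 1/(2660×12) ft/kip = 0.000031 ft/kip, R_C = δ_0 / (δ_{CC} + 1/k) = 0.35329 / (0.004016 + 0.000031) = 87.29 kip.

R_C = 87.29 kip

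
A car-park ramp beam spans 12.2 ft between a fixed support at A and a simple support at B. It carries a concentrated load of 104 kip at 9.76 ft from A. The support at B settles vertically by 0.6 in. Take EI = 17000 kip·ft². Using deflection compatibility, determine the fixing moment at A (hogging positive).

M_A = 138.9 kip·ft

Release the roller at B. Primary structure: cantilever fixed at A.
Primary-structure tip deflection at B by superposition:
  point load 104 at a = 9.76: Pa²(3L − a)/(6EI) = 44316/EI
Tip deflection under a unit load at B: L³/(3EI) = 605.3/EI.
With EI = 17000 kip·ft²: δ_0 = 2.6068 ft and δ_{BB} = 0.035605 ft/kip.
Compatibility — the beam at B must follow the support down by 0.05 ft: δ_0 − R_B·δ_{BB} = 0.05, so R_B = (2.6068 − 0.05)/0.035605 = 71.81 kip.
Moment equilibrium about A: M_A = Σ(load moments about A) − R_B·L = 1015 − 71.81×12.2 = 138.9 kip·ft.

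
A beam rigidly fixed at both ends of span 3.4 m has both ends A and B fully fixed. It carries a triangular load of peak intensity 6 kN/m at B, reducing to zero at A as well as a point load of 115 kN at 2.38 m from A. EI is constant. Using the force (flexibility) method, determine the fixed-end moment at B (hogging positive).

Release both end moments; the primary structure is a simply-supported span AB with redundants M_A and M_B.
On the primary (simply-supported) span, the end slopes from the loading are:
  at A: triangular load, peak 6: 7w₀L³/(360EI) = 4.585/EI
  at B: triangular load, peak 6: w₀L³/(45EI) = 5.241/EI
  at A: point load 115 at a = 2.38: Pab(L + b)/(6LEI) = 60.49/EI
  at B: point load 115 at a = 2.38: Pab(L + a)/(6LEI) = 79.1/EI
  θ_A0 = 65.07/EI,  θ_B0 = 84.34/EI
Flexibility coefficients: a unit moment at one end gives L/(3EI) there and L/(6EI) at the far end, so f₁₁ = f₂₂ = 1.133/EI and f₁₂ = f₂₁ = 0.5667/EI.
Compatibility — zero rotation at each built-in end:
  1.133 M_A + 0.5667 M_B = 65.07
  0.5667 M_A + 1.133 M_B = 84.34
Solving the pair gives M_A = 26.95 kN·m and M_B = 60.95 kN·m (hogging).

M_B = 60.95 kN·m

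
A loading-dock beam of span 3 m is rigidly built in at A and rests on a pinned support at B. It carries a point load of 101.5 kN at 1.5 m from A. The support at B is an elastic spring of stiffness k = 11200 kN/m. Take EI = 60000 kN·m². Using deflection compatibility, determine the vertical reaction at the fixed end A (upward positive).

Take the reaction at B as the redundant and release it; the primary structure is a cantilever fixed at A.
Free-end deflection of the primary structure under the applied loading (downward +):
  point load 101.5 at a = 1.5: Pa²(3L − a)/(6EI) = 285.5/EI
Tip deflection under a unit load at B: L³/(3EI) = 9/EI.
With EI = 60000 kN·m²: δ_0 = 0.004758 m and δ_{BB} = 0.00015 m/kN.
Compatibility — the spring shortens by R_B/k under the reaction it provides: δ_0 − R_B·δ_{BB} = R_B/k. With 1/k = 0.000089 m/kN, R_B = δ_0 / (δ_{BB} + 1/k) = 0.004758 / (0.00015 + 0.000089) = 19.88 kN.
Vertical equilibrium: R_A = ΣP − R_B = 101.5 − 19.88 = 81.62 kN.

R_A = 81.62 kN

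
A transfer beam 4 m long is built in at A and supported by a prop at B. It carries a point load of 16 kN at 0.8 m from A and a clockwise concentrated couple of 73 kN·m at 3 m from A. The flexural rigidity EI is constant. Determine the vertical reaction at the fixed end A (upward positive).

Take the reaction at B as the redundant and release it; the primary structure is a cantilever fixed at A.
Downward deflection at the released point B due to the loads:
  point load 16 at a = 0.8: Pa²(3L − a)/(6EI) = 19.11/EI
  clockwise couple 73 at a = 3: M₀a(2L − a)/(2EI) = 547.5/EI
  δ_0 = 566.6/EI
Tip deflection under a unit load at B: L³/(3EI) = 21.33/EI.
Compatibility at B: δ_0 − R_B·δ_{BB} = 0, so R_B = 566.6/21.33 = 26.56 kN.
Vertical equilibrium: R_A = ΣP − R_B = 16 − 26.56 = -10.56 kN.

R_A = -10.56 kN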